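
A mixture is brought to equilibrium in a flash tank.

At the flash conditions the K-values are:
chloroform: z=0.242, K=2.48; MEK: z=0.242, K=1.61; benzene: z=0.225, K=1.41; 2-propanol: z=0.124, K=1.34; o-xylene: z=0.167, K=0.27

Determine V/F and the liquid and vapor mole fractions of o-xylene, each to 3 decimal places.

V/F = 0.892, x_o-xylene = 0.479, y_o-xylene = 0.129

Newton iteration, V/F⁰ = 0.35:
  V/F = 0.350: g = 0.3122, g' = -0.492 → V/F = 0.984
  V/F = 0.984: g = -0.0979, g' = -1.274 → V/F = 0.908
  V/F = 0.908: g = -0.0139, g' = -0.944 → V/F = 0.893
  V/F = 0.893: g = -0.0003, g' = -0.899 → V/F = 0.892
Converged at V/F = 0.892.
Compositions from xᵢ = zᵢ/(1+V/F(Kᵢ−1)), yᵢ = Kᵢxᵢ:
  chloroform: x = 0.104, y = 0.259
  MEK: x = 0.157, y = 0.252
  benzene: x = 0.165, y = 0.232
  2-propanol: x = 0.095, y = 0.127
  o-xylene: x = 0.479, y = 0.129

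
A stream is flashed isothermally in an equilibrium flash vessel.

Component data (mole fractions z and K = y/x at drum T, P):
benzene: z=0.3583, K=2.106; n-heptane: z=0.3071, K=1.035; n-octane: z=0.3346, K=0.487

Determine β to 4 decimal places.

β = 0.6022

Material balance + equilibrium reduce to Σ zᵢ(Kᵢ−1)/(1+β(Kᵢ−1)) = 0.
Check two-phase: ΣzᵢKᵢ = 1.2354 > 1 and Σzᵢ/Kᵢ = 1.1539 > 1, so g(0) = 0.2354 > 0 and g(1) = -0.1539 < 0.
Newton–Raphson from β = 0.5:
  β = 0.5000: g = 0.03487, g' = -0.3414 → β = 0.6021
  β = 0.6021: g = 0.00003, g' = -0.3426 → β = 0.6022
Converged at β = 0.6022.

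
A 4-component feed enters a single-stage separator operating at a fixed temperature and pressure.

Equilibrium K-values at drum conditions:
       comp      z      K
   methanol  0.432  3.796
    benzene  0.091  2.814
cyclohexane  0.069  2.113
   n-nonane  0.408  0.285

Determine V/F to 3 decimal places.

Rachford–Rice: g(V/F) = Σ zᵢ(Kᵢ−1)/(1+V/F(Kᵢ−1)) = 0.
g(0) = ΣzᵢKᵢ − 1 = 1.158 and g(1) = 1 − Σzᵢ/Kᵢ = -0.610, so a root lies in (0, 1).
Iterate (Newton) starting at V/F = 0.5:
  V/F = 0.500: g = 0.1856, g' = -1.210 → V/F = 0.653
Converged at V/F = 0.653.

V/F = 0.653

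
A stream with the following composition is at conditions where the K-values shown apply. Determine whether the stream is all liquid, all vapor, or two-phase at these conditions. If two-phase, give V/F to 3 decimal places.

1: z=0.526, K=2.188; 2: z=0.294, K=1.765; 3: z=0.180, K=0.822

all vapor

ΣzᵢKᵢ = 1.818; Σzᵢ/Kᵢ = 0.626.
Since Σzᵢ/Kᵢ < 1 the mixture is above its dew point — single vapor phase.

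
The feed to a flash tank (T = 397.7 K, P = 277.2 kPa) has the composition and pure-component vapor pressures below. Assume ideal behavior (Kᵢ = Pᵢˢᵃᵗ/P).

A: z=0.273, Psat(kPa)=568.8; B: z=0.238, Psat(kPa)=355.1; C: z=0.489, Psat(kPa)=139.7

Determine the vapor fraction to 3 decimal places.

ψ = 0.286

Raoult's law: Kᵢ = Pᵢˢᵃᵗ/P = Pᵢˢᵃᵗ/277.2.
  K_A = 568.8/277.2 = 2.05195, K_B = 355.1/277.2 = 1.28102, K_C = 139.7/277.2 = 0.50397
Newton–Raphson from ψ = 0.47:
  ψ = 0.470: g = -0.0650, g' = -0.355 → ψ = 0.287
  ψ = 0.287: g = -0.0002, g' = -0.358 → ψ = 0.286
Converged at ψ = 0.286.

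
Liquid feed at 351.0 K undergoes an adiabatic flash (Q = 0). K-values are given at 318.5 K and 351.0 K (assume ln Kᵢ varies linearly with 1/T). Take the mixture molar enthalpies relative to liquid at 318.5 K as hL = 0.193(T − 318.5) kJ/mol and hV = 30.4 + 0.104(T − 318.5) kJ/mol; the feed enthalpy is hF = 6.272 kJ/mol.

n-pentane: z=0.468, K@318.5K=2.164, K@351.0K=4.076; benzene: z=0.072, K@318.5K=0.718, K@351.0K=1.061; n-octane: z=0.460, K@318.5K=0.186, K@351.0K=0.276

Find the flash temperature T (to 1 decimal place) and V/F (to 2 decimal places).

Adiabatic flash: solve Rachford–Rice at each trial T, then check hF = ψ·hV(T) + (1−ψ)·hL(T).
  T = 318.5 K: K = (2.164, 0.718, 0.186), RR gives ψ = 0.169, H_out = 5.128 kJ/mol
  T = 351.0 K: K = (4.076, 1.061, 0.276), RR gives ψ = 0.539, H_out = 21.092 kJ/mol
  T = 334.8 K: K = (3.019, 0.882, 0.229), RR gives ψ = 0.401, H_out = 14.747 kJ/mol
  T = 326.6 K: K = (2.564, 0.797, 0.207), RR gives ψ = 0.304, H_out = 10.576 kJ/mol
  T = 322.6 K: K = (2.360, 0.758, 0.196), RR gives ψ = 0.244, H_out = 8.108 kJ/mol
  T = 320.6 K: K = (2.263, 0.738, 0.191), RR gives ψ = 0.209, H_out = 6.721 kJ/mol
Linear interpolation between T = 318.5 (H_out = 5.128) and T = 320.6 (H_out = 6.721) on hF = 6.272 gives T ≈ 320.0 K, at which ψ = 0.20.

T = 320.0 K, V/F = 0.20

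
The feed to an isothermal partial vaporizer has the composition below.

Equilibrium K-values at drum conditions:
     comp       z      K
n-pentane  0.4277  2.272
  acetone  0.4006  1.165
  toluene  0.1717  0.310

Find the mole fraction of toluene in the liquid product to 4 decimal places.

Newton–Raphson from ψ = 0.42:
  ψ = 0.4200: g = 0.24959, g' = -0.4656 → ψ = 0.9561
  ψ = 0.9561: g = -0.04555, g' = -0.8549 → ψ = 0.9028
  ψ = 0.9028: g = -0.00343, g' = -0.7331 → ψ = 0.8981
Converged at ψ = 0.8981.
Compositions from xᵢ = zᵢ/(1+ψ(Kᵢ−1)), yᵢ = Kᵢxᵢ:
  n-pentane: x = 0.1996, y = 0.4536
  acetone: x = 0.3489, y = 0.4065
  toluene: x = 0.4515, y = 0.1400

x_toluene = 0.4515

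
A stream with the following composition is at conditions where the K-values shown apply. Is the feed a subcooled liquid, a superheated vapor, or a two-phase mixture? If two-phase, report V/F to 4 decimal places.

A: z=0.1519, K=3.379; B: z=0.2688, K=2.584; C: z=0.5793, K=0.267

ΣzᵢKᵢ = 1.3625; Σzᵢ/Kᵢ = 2.3186.
Both exceed 1, so a two-phase solution exists.
Let ψ = V/F and solve Σ zᵢ(Kᵢ−1)/(1+ψ(Kᵢ−1)) = 0.
Newton iteration, ψ⁰ = 0.5:
  ψ = 0.5000: g = -0.26764, g' = -1.1649 → ψ = 0.2702
  ψ = 0.2702: g = -0.01142, g' = -1.1332 → ψ = 0.2602
Converged at ψ = 0.2602.

two-phase, V/F = 0.2602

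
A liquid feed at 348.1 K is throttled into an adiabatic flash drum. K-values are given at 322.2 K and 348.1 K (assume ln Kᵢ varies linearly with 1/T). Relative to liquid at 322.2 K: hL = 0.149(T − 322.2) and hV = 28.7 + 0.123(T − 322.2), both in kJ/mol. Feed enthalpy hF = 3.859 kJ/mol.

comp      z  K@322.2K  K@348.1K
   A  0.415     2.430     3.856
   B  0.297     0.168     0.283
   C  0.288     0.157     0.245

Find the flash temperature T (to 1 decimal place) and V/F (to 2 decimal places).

T = 324.6 K, V/F = 0.12

Adiabatic flash: solve Rachford–Rice at each trial T, then check hF = ψ·hV(T) + (1−ψ)·hL(T).
  T = 322.2 K: K = (2.430, 0.168, 0.157), RR gives ψ = 0.086, H_out = 2.482 kJ/mol
  T = 348.1 K: K = (3.856, 0.283, 0.245), RR gives ψ = 0.359, H_out = 13.924 kJ/mol
  T = 335.1 K: K = (3.086, 0.220, 0.198), RR gives ψ = 0.244, H_out = 8.848 kJ/mol
  T = 328.6 K: K = (2.742, 0.193, 0.176), RR gives ψ = 0.173, H_out = 5.895 kJ/mol
  T = 325.4 K: K = (2.583, 0.180, 0.167), RR gives ψ = 0.132, H_out = 4.267 kJ/mol
  T = 323.8 K: K = (2.506, 0.174, 0.162), RR gives ψ = 0.110, H_out = 3.397 kJ/mol
Linear interpolation between T = 323.8 (H_out = 3.397) and T = 325.4 (H_out = 4.267) on hF = 3.859 gives T ≈ 324.6 K, at which ψ = 0.12.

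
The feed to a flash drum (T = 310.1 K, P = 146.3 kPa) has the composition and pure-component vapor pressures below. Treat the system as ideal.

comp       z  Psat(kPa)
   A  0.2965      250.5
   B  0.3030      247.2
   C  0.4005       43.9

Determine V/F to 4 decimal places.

Raoult's law: Kᵢ = Pᵢˢᵃᵗ/P = Pᵢˢᵃᵗ/146.3.
  K_A = 250.5/146.3 = 1.712235, K_B = 247.2/146.3 = 1.689679, K_C = 43.9/146.3 = 0.300068
Iterate (Newton) starting at V/F = 0.5:
  V/F = 0.5000: g = -0.12013, g' = -0.6258 → V/F = 0.3080
  V/F = 0.3080: g = -0.01184, g' = -0.5181 → V/F = 0.2852
  V/F = 0.2852: g = -0.00008, g' = -0.5108 → V/F = 0.2850
Converged at V/F = 0.2850.

V/F = 0.2850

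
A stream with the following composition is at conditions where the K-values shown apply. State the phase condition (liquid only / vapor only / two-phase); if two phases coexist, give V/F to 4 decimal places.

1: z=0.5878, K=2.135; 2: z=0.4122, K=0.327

two-phase, V/F = 0.5102

ΣzᵢKᵢ = 1.3897; Σzᵢ/Kᵢ = 1.5359.
Both exceed 1, so a two-phase solution exists.
Rachford–Rice: g(ψ) = Σ zᵢ(Kᵢ−1)/(1+ψ(Kᵢ−1)) = 0.
Newton–Raphson from ψ = 0.5:
  ψ = 0.5000: g = 0.00751, g' = -0.7323 → ψ = 0.5103
  ψ = 0.5103: g = -0.00002, g' = -0.7367 → ψ = 0.5102
Converged at ψ = 0.5102.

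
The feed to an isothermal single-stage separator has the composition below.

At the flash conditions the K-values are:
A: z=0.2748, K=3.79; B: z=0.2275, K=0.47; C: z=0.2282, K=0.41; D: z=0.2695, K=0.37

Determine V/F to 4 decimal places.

V/F = 0.2087

Iterate (Newton) starting at V/F = 0.5:
  V/F = 0.5000: g = -0.28276, g' = -0.8790 → V/F = 0.1783
  V/F = 0.1783: g = 0.03709, g' = -1.2668 → V/F = 0.2076
  V/F = 0.2076: g = 0.00126, g' = -1.1832 → V/F = 0.2087
Converged at V/F = 0.2087.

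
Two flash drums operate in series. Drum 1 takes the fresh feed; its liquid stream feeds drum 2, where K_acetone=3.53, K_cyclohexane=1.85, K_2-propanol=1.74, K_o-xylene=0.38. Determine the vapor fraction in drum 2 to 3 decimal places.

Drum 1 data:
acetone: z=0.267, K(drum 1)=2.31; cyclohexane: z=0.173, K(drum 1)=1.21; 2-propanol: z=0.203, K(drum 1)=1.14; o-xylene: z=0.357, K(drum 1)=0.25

Drum 1:
Material balance + equilibrium reduce to Σ zᵢ(Kᵢ−1)/(1+ψ₁(Kᵢ−1)) = 0.
Check two-phase: ΣzᵢKᵢ = 1.147 > 1 and Σzᵢ/Kᵢ = 1.865 > 1, so g(0) = 0.147 > 0 and g(1) = -0.865 < 0.
Iterate (Newton) starting at ψ₁ = 0.5:
  ψ₁ = 0.500: g = -0.1576, g' = -0.691 → ψ₁ = 0.272
  ψ₁ = 0.272: g = -0.0167, g' = -0.577 → ψ₁ = 0.243
Converged at ψ₁ = 0.243.
Drum-1 compositions:
  acetone: x = 0.203, y = 0.468
  cyclohexane: x = 0.165, y = 0.199
  2-propanol: x = 0.196, y = 0.224
  o-xylene: x = 0.437, y = 0.109
Drum-2 feed = drum-1 liquid: z₂ = (0.2025, 0.1646, 0.1963, 0.4365).
Drum 2:
Let ψ₂ = V/F and solve Σ zᵢ(Kᵢ−1)/(1+ψ₂(Kᵢ−1)) = 0.
Check two-phase: ΣzᵢKᵢ = 1.527 > 1 and Σzᵢ/Kᵢ = 1.408 > 1, so g(0) = 0.527 > 0 and g(1) = -0.408 < 0.
Iterate (Newton) starting at ψ₂ = 0.63:
  ψ₂ = 0.630: g = -0.0564, g' = -0.745 → ψ₂ = 0.554
  ψ₂ = 0.554: g = -0.0010, g' = -0.723 → ψ₂ = 0.553
Converged at ψ₂ = 0.553.
  acetone: x = 0.084, y = 0.298
  cyclohexane: x = 0.112, y = 0.207
  2-propanol: x = 0.139, y = 0.242
  o-xylene: x = 0.664, y = 0.252

V/F (drum 2) = 0.553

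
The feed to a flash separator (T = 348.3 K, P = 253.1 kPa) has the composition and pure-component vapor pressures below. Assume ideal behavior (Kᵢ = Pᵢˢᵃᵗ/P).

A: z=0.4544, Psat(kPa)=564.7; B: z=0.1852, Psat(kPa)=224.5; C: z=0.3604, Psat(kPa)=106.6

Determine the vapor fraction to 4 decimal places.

Raoult's law: Kᵢ = Pᵢˢᵃᵗ/P = Pᵢˢᵃᵗ/253.1.
  K_A = 564.7/253.1 = 2.231134, K_B = 224.5/253.1 = 0.887001, K_C = 106.6/253.1 = 0.421177
Let ψ = V/F and solve Σ zᵢ(Kᵢ−1)/(1+ψ(Kᵢ−1)) = 0.
Feasibility: ΣzᵢKᵢ = 1.3299, Σzᵢ/Kᵢ = 1.2682 — both > 1, two phases present.
Newton–Raphson from ψ = 0.5:
  ψ = 0.5000: g = 0.03052, g' = -0.5057 → ψ = 0.5604
  ψ = 0.5604: g = -0.00005, g' = -0.5084 → ψ = 0.5603
Converged at ψ = 0.5603.

ψ = 0.5603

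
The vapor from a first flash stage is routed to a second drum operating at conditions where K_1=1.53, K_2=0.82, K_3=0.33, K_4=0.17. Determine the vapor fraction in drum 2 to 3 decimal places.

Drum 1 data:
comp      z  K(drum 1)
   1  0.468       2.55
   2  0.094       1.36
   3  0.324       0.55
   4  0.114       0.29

Drum 1:
Newton–Raphson from ψ₁ = 0.5:
  ψ₁ = 0.500: g = 0.1237, g' = -0.613 → ψ₁ = 0.702
Converged at ψ₁ = 0.702.
Drum-1 compositions:
  1: x = 0.224, y = 0.572
  2: x = 0.075, y = 0.102
  3: x = 0.474, y = 0.260
  4: x = 0.227, y = 0.066
Drum-2 feed = drum-1 vapor: z₂ = (0.5716, 0.1021, 0.2605, 0.0659).
Drum 2:
Let ψ₂ = V/F and solve Σ zᵢ(Kᵢ−1)/(1+ψ₂(Kᵢ−1)) = 0.
Check two-phase: ΣzᵢKᵢ = 1.055 > 1 and Σzᵢ/Kᵢ = 1.675 > 1, so g(0) = 0.055 > 0 and g(1) = -0.675 < 0.
Iterate (Newton) starting at ψ₂ = 0.3:
  ψ₂ = 0.300: g = -0.0493, g' = -0.387 → ψ₂ = 0.173
  ψ₂ = 0.173: g = -0.0026, g' = -0.350 → ψ₂ = 0.165
Converged at ψ₂ = 0.165.
  1: x = 0.526, y = 0.804
  2: x = 0.105, y = 0.086
  3: x = 0.293, y = 0.097
  4: x = 0.076, y = 0.013

V/F (drum 2) = 0.165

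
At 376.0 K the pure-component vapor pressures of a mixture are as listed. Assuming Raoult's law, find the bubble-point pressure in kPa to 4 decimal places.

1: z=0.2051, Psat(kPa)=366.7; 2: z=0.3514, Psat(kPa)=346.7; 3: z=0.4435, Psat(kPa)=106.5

At the bubble point ψ → 0, so ΣzᵢKᵢ = 1 with Kᵢ = Pᵢˢᵃᵗ/P ⇒ P = ΣzᵢPᵢˢᵃᵗ.
P = 0.2051·366.7 + 0.3514·346.7 + 0.4435·106.5 = 244.2733 kPa

Pbub = 244.2733 kPa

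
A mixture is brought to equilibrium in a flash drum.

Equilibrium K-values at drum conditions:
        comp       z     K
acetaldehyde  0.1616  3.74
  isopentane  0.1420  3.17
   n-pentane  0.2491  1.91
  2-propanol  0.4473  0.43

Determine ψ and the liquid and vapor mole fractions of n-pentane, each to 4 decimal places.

Newton–Raphson from ψ = 0.5:
  ψ = 0.5000: g = 0.13382, g' = -0.7515 → ψ = 0.6781
  ψ = 0.6781: g = 0.00421, g' = -0.7230 → ψ = 0.6839
Converged at ψ = 0.6839.
Compositions from xᵢ = zᵢ/(1+ψ(Kᵢ−1)), yᵢ = Kᵢxᵢ:
  acetaldehyde: x = 0.0562, y = 0.2103
  isopentane: x = 0.0572, y = 0.1812
  n-pentane: x = 0.1535, y = 0.2933
  2-propanol: x = 0.7331, y = 0.3152

ψ = 0.6839, x_n-pentane = 0.1535, y_n-pentane = 0.2933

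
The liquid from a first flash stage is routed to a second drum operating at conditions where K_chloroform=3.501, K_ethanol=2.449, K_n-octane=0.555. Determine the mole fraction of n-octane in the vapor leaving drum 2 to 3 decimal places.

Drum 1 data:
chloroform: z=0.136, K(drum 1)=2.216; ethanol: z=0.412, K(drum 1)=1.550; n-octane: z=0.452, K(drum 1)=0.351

Drum 1:
Iterate (Newton) starting at ψ₁ = 0.5:
  ψ₁ = 0.500: g = -0.1537, g' = -0.572 → ψ₁ = 0.231
  ψ₁ = 0.231: g = -0.0150, g' = -0.484 → ψ₁ = 0.200
Converged at ψ₁ = 0.200.
Drum-1 compositions:
  chloroform: x = 0.109, y = 0.242
  ethanol: x = 0.371, y = 0.575
  n-octane: x = 0.519, y = 0.182
Drum-2 feed = drum-1 liquid: z₂ = (0.1094, 0.3711, 0.5195).
Drum 2:
Material balance + equilibrium reduce to Σ zᵢ(Kᵢ−1)/(1+ψ₂(Kᵢ−1)) = 0.
Feasibility: ΣzᵢKᵢ = 1.580, Σzᵢ/Kᵢ = 1.119 — both > 1, two phases present.
Newton–Raphson from ψ₂ = 0.5:
  ψ₂ = 0.500: g = 0.1361, g' = -0.567 → ψ₂ = 0.740
  ψ₂ = 0.740: g = 0.0109, g' = -0.494 → ψ₂ = 0.762
Converged at ψ₂ = 0.762.
  chloroform: x = 0.038, y = 0.132
  ethanol: x = 0.176, y = 0.432
  n-octane: x = 0.786, y = 0.436

y_n-octane (drum 2) = 0.436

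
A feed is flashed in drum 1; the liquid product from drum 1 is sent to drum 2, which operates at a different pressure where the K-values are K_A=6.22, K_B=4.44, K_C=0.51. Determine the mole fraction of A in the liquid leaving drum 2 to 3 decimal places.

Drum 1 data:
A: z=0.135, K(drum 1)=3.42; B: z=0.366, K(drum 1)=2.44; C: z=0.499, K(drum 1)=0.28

Drum 1:
Material balance + equilibrium reduce to Σ zᵢ(Kᵢ−1)/(1+ψ₁(Kᵢ−1)) = 0.
g(0) = ΣzᵢKᵢ − 1 = 0.494 and g(1) = 1 − Σzᵢ/Kᵢ = -0.972, so a root lies in (0, 1).
Iterate (Newton) starting at ψ₁ = 0.5:
  ψ₁ = 0.500: g = -0.1071, g' = -1.050 → ψ₁ = 0.398
  ψ₁ = 0.398: g = -0.0021, g' = -1.020 → ψ₁ = 0.396
Converged at ψ₁ = 0.396.
Drum-1 compositions:
  A: x = 0.069, y = 0.236
  B: x = 0.233, y = 0.569
  C: x = 0.698, y = 0.195
Drum-2 feed = drum-1 liquid: z₂ = (0.0689, 0.2331, 0.6979).
Drum 2:
Rachford–Rice: g(ψ₂) = Σ zᵢ(Kᵢ−1)/(1+ψ₂(Kᵢ−1)) = 0.
Check two-phase: ΣzᵢKᵢ = 1.820 > 1 and Σzᵢ/Kᵢ = 1.432 > 1, so g(0) = 0.820 > 0 and g(1) = -0.432 < 0.
Newton iteration, ψ₂⁰ = 0.65:
  ψ₂ = 0.650: g = -0.1721, g' = -0.722 → ψ₂ = 0.411
  ψ₂ = 0.411: g = 0.0179, g' = -0.925 → ψ₂ = 0.431
Converged at ψ₂ = 0.431.
  A: x = 0.021, y = 0.132
  B: x = 0.094, y = 0.417
  C: x = 0.885, y = 0.451

x_A (drum 2) = 0.021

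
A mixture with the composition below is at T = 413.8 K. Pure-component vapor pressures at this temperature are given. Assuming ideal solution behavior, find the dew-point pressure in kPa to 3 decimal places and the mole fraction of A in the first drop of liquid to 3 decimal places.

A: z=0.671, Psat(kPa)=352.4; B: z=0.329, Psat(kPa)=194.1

Pdew = 277.848 kPa, x_A = 0.529

At the dew point ψ → 1, so Σzᵢ/Kᵢ = 1 with Kᵢ = Pᵢˢᵃᵗ/P ⇒ 1/P = Σzᵢ/Pᵢˢᵃᵗ.
1/P = 0.671/352.4 + 0.329/194.1 = 0.003599 ⇒ P = 277.848 kPa
xᵢ = zᵢP/Pᵢˢᵃᵗ ⇒ x_A = 0.671·277.848/352.4 = 0.529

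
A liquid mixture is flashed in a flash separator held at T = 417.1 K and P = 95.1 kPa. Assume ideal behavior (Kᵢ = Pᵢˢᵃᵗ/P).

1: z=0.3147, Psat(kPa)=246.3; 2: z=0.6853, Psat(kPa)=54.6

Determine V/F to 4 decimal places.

Raoult's law: Kᵢ = Pᵢˢᵃᵗ/P = Pᵢˢᵃᵗ/95.1.
  K_1 = 246.3/95.1 = 2.589905, K_2 = 54.6/95.1 = 0.574132
Rachford–Rice: g(V/F) = Σ zᵢ(Kᵢ−1)/(1+V/F(Kᵢ−1)) = 0.
Check two-phase: ΣzᵢKᵢ = 1.2085 > 1 and Σzᵢ/Kᵢ = 1.3151 > 1, so g(0) = 0.2085 > 0 and g(1) = -0.3151 < 0.
Iterate (Newton) starting at V/F = 0.34:
  V/F = 0.3400: g = -0.01648, g' = -0.5051 → V/F = 0.3074
  V/F = 0.3074: g = 0.00029, g' = -0.5235 → V/F = 0.3079
Converged at V/F = 0.3079.

V/F = 0.3079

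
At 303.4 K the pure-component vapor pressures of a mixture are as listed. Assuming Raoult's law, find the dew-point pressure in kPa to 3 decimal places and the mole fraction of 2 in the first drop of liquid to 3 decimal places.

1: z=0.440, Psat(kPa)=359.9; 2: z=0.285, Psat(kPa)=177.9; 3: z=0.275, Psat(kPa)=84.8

At the dew point ψ → 1, so Σzᵢ/Kᵢ = 1 with Kᵢ = Pᵢˢᵃᵗ/P ⇒ 1/P = Σzᵢ/Pᵢˢᵃᵗ.
1/P = 0.440/359.9 + 0.285/177.9 + 0.275/84.8 = 0.006068 ⇒ P = 164.812 kPa
xᵢ = zᵢP/Pᵢˢᵃᵗ ⇒ x_2 = 0.285·164.812/177.9 = 0.264

Pdew = 164.812 kPa, x_2 = 0.264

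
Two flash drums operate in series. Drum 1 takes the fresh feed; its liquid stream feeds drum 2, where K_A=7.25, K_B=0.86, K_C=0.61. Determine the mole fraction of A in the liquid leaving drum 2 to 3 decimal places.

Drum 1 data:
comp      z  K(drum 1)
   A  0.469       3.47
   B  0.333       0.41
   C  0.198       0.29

x_A (drum 2) = 0.039

Drum 1:
Newton–Raphson from ψ₁ = 0.43:
  ψ₁ = 0.430: g = 0.0962, g' = -1.088 → ψ₁ = 0.518
  ψ₁ = 0.518: g = 0.0025, g' = -1.041 → ψ₁ = 0.521
Converged at ψ₁ = 0.521.
Drum-1 compositions:
  A: x = 0.205, y = 0.712
  B: x = 0.481, y = 0.197
  C: x = 0.314, y = 0.091
Drum-2 feed = drum-1 liquid: z₂ = (0.2051, 0.4807, 0.3142).
Drum 2:
Rachford–Rice: g(ψ₂) = Σ zᵢ(Kᵢ−1)/(1+ψ₂(Kᵢ−1)) = 0.
Feasibility: ΣzᵢKᵢ = 2.092, Σzᵢ/Kᵢ = 1.102 — both > 1, two phases present.
Newton iteration, ψ₂⁰ = 0.45:
  ψ₂ = 0.450: g = 0.1159, g' = -0.632 → ψ₂ = 0.633
  ψ₂ = 0.633: g = 0.0221, g' = -0.422 → ψ₂ = 0.686
  ψ₂ = 0.686: g = 0.0009, g' = -0.387 → ψ₂ = 0.688
Converged at ψ₂ = 0.688.
  A: x = 0.039, y = 0.281
  B: x = 0.532, y = 0.457
  C: x = 0.429, y = 0.262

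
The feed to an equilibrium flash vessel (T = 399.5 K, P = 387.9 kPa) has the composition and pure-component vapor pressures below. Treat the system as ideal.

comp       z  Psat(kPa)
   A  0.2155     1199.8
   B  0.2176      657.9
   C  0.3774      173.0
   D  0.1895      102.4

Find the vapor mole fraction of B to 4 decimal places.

y_B = 0.3117

Raoult's law: Kᵢ = Pᵢˢᵃᵗ/P = Pᵢˢᵃᵗ/387.9.
  K_A = 1199.8/387.9 = 3.093065, K_B = 657.9/387.9 = 1.696056, K_C = 173.0/387.9 = 0.445991, K_D = 102.4/387.9 = 0.263986
Material balance + equilibrium reduce to Σ zᵢ(Kᵢ−1)/(1+V/F(Kᵢ−1)) = 0.
Check two-phase: ΣzᵢKᵢ = 1.2540 > 1 and Σzᵢ/Kᵢ = 1.7620 > 1, so g(0) = 0.2540 > 0 and g(1) = -0.7620 < 0.
Newton iteration, V/F⁰ = 0.6:
  V/F = 0.6000: g = -0.25618, g' = -0.8271 → V/F = 0.2903
  V/F = 0.2903: g = -0.01993, g' = -0.7688 → V/F = 0.2643
  V/F = 0.2643: g = 0.00019, g' = -0.7837 → V/F = 0.2646
Converged at V/F = 0.2646.
Compositions from xᵢ = zᵢ/(1+V/F(Kᵢ−1)), yᵢ = Kᵢxᵢ:
  A: x = 0.1387, y = 0.4290
  B: x = 0.1838, y = 0.3117
  C: x = 0.4422, y = 0.1972
  D: x = 0.2353, y = 0.0621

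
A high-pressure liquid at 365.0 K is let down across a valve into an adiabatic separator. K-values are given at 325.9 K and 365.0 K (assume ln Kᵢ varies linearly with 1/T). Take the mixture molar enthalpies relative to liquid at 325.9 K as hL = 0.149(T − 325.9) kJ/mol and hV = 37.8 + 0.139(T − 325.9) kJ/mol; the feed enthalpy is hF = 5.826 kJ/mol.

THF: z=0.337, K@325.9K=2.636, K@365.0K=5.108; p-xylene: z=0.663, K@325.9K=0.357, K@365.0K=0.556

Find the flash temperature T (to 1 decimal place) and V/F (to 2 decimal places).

Adiabatic flash: solve Rachford–Rice at each trial T, then check hF = ψ·hV(T) + (1−ψ)·hL(T).
  T = 325.9 K: K = (2.636, 0.357), RR gives ψ = 0.119, H_out = 4.492 kJ/mol
  T = 365.0 K: K = (5.108, 0.556), RR gives ψ = 0.598, H_out = 28.182 kJ/mol
  T = 345.4 K: K = (3.736, 0.451), RR gives ψ = 0.371, H_out = 16.871 kJ/mol
  T = 335.6 K: K = (3.151, 0.402), RR gives ψ = 0.256, H_out = 11.084 kJ/mol
  T = 330.8 K: K = (2.889, 0.380), RR gives ψ = 0.192, H_out = 7.982 kJ/mol
  T = 328.4 K: K = (2.763, 0.368), RR gives ψ = 0.157, H_out = 6.322 kJ/mol
  T = 327.1 K: K = (2.696, 0.362), RR gives ψ = 0.138, H_out = 5.385 kJ/mol
Linear interpolation between T = 327.1 (H_out = 5.385) and T = 328.4 (H_out = 6.322) on hF = 5.826 gives T ≈ 327.7 K, at which ψ = 0.15.

T = 327.7 K, V/F = 0.15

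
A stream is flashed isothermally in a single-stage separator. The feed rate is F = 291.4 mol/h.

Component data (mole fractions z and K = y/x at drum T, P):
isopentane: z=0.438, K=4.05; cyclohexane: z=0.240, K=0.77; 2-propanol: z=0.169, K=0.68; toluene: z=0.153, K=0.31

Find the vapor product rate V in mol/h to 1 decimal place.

V = 237.8 mol/h

Newton iteration, ψ⁰ = 0.5:
  ψ = 0.500: g = 0.2411, g' = -0.850 → ψ = 0.784
  ψ = 0.784: g = 0.0245, g' = -0.750 → ψ = 0.817
  ψ = 0.817: g = -0.0003, g' = -0.768 → ψ = 0.816
Converged at ψ = 0.816.
Then V = ψ·F = 0.8162·291.4 = 237.8 mol/h and L = F − V = 53.6 mol/h.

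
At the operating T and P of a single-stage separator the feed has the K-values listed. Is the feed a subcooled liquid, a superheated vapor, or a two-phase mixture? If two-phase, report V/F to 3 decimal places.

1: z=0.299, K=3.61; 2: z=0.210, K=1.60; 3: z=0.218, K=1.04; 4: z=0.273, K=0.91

superheated vapor

ΣzᵢKᵢ = 1.891; Σzᵢ/Kᵢ = 0.724.
Since Σzᵢ/Kᵢ < 1 the mixture is above its dew point — single vapor phase.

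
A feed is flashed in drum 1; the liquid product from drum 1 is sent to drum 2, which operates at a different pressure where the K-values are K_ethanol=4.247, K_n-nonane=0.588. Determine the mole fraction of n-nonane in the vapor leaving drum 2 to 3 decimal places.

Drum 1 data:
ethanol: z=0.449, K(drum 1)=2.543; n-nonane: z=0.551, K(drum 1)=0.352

Drum 1:
Rachford–Rice: g(ψ₁) = Σ zᵢ(Kᵢ−1)/(1+ψ₁(Kᵢ−1)) = 0.
Feasibility: ΣzᵢKᵢ = 1.336, Σzᵢ/Kᵢ = 1.742 — both > 1, two phases present.
Binary case is linear: z₁(K₁−1)(1+ψ₁(K₂−1)) + z₂(K₂−1)(1+ψ₁(K₁−1)) = 0
⇒ ψ₁ = [z₁(K₁−1)+z₂(K₂−1)] / [−(K₁−1)(K₂−1)] = 0.3358/0.9999 = 0.336
Drum-1 compositions:
  ethanol: x = 0.296, y = 0.752
  n-nonane: x = 0.704, y = 0.248
Drum-2 feed = drum-1 liquid: z₂ = (0.2958, 0.7042).
Drum 2:
Rachford–Rice: g(ψ₂) = Σ zᵢ(Kᵢ−1)/(1+ψ₂(Kᵢ−1)) = 0.
g(0) = ΣzᵢKᵢ − 1 = 0.670 and g(1) = 1 − Σzᵢ/Kᵢ = -0.267, so a root lies in (0, 1).
Binary case is linear: z₁(K₁−1)(1+ψ₂(K₂−1)) + z₂(K₂−1)(1+ψ₂(K₁−1)) = 0
⇒ ψ₂ = [z₁(K₁−1)+z₂(K₂−1)] / [−(K₁−1)(K₂−1)] = 0.6702/1.3378 = 0.501
  ethanol: x = 0.113, y = 0.478
  n-nonane: x = 0.887, y = 0.522

y_n-nonane (drum 2) = 0.522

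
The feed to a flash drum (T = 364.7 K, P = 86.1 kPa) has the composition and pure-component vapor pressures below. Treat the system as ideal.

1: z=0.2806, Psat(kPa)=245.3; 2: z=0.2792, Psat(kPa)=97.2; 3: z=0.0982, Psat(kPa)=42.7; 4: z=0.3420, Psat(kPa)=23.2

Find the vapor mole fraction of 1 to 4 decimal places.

Raoult's law: Kᵢ = Pᵢˢᵃᵗ/P = Pᵢˢᵃᵗ/86.1.
  K_1 = 245.3/86.1 = 2.849013, K_2 = 97.2/86.1 = 1.128920, K_3 = 42.7/86.1 = 0.495935, K_4 = 23.2/86.1 = 0.269454
Material balance + equilibrium reduce to Σ zᵢ(Kᵢ−1)/(1+β(Kᵢ−1)) = 0.
Feasibility: ΣzᵢKᵢ = 1.2555, Σzᵢ/Kᵢ = 1.8130 — both > 1, two phases present.
Newton–Raphson from β = 0.67:
  β = 0.6700: g = -0.29925, g' = -0.9525 → β = 0.3558
  β = 0.3558: g = -0.05057, g' = -0.7236 → β = 0.2859
  β = 0.2859: g = 0.00045, g' = -0.7405 → β = 0.2866
Converged at β = 0.2866.
Compositions from xᵢ = zᵢ/(1+β(Kᵢ−1)), yᵢ = Kᵢxᵢ:
  1: x = 0.1834, y = 0.5226
  2: x = 0.2693, y = 0.3040
  3: x = 0.1148, y = 0.0569
  4: x = 0.4326, y = 0.1166

y_1 = 0.5226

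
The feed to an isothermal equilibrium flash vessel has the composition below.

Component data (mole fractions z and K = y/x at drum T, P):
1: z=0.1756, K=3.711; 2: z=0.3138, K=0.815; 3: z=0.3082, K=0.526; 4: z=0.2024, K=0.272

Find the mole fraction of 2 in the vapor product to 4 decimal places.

Let β = V/F and solve Σ zᵢ(Kᵢ−1)/(1+β(Kᵢ−1)) = 0.
Check two-phase: ΣzᵢKᵢ = 1.1246 > 1 and Σzᵢ/Kᵢ = 1.7624 > 1, so g(0) = 0.1246 > 0 and g(1) = -0.7624 < 0.
Iterate (Newton) starting at β = 0.5:
  β = 0.5000: g = -0.28501, g' = -0.6298 → β = 0.0474
  β = 0.0474: g = 0.06116, g' = -1.2117 → β = 0.0979
  β = 0.0979: g = 0.00520, g' = -1.0175 → β = 0.1030
  β = 0.1030: g = 0.00004, g' = -1.0016 → β = 0.1031
Converged at β = 0.1031.
Compositions from xᵢ = zᵢ/(1+β(Kᵢ−1)), yᵢ = Kᵢxᵢ:
  1: x = 0.1372, y = 0.5093
  2: x = 0.3199, y = 0.2607
  3: x = 0.3240, y = 0.1704
  4: x = 0.2188, y = 0.0595

y_2 = 0.2607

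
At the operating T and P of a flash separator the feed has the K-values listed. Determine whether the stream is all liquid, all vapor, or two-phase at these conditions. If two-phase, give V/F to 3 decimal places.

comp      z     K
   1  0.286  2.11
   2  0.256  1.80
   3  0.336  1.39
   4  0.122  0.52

all vapor

ΣzᵢKᵢ = 1.595; Σzᵢ/Kᵢ = 0.754.
Since Σzᵢ/Kᵢ < 1 the mixture is above its dew point — single vapor phase.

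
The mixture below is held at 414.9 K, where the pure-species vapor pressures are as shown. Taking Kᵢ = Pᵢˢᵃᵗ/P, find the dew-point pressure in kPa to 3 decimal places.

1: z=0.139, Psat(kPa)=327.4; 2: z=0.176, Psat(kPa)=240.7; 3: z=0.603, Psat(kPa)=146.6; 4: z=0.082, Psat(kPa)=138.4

Pdew = 170.605 kPa

At the dew point ψ → 1, so Σzᵢ/Kᵢ = 1 with Kᵢ = Pᵢˢᵃᵗ/P ⇒ 1/P = Σzᵢ/Pᵢˢᵃᵗ.
1/P = 0.139/327.4 + 0.176/240.7 + 0.603/146.6 + 0.082/138.4 = 0.005861 ⇒ P = 170.605 kPa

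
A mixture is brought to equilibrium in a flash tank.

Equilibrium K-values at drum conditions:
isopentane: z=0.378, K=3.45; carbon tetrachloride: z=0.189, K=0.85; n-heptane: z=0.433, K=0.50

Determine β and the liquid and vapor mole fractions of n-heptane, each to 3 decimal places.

β = 0.659, x_n-heptane = 0.646, y_n-heptane = 0.323

Iterate (Newton) starting at β = 0.56:
  β = 0.560: g = 0.0588, g' = -0.617 → β = 0.655
  β = 0.655: g = 0.0020, g' = -0.579 → β = 0.659
Converged at β = 0.659.
Compositions from xᵢ = zᵢ/(1+β(Kᵢ−1)), yᵢ = Kᵢxᵢ:
  isopentane: x = 0.145, y = 0.499
  carbon tetrachloride: x = 0.210, y = 0.178
  n-heptane: x = 0.646, y = 0.323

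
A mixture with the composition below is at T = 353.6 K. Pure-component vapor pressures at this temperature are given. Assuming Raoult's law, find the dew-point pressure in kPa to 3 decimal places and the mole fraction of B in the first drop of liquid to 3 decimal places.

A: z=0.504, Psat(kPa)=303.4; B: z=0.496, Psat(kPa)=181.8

At the dew point ψ → 1, so Σzᵢ/Kᵢ = 1 with Kᵢ = Pᵢˢᵃᵗ/P ⇒ 1/P = Σzᵢ/Pᵢˢᵃᵗ.
1/P = 0.504/303.4 + 0.496/181.8 = 0.004389 ⇒ P = 227.819 kPa
xᵢ = zᵢP/Pᵢˢᵃᵗ ⇒ x_B = 0.496·227.819/181.8 = 0.622

Pdew = 227.819 kPa, x_B = 0.622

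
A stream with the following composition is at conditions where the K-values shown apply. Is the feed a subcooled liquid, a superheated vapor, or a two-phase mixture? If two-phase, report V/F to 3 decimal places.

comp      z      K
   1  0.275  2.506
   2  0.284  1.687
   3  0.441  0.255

two-phase, V/F = 0.330

ΣzᵢKᵢ = 1.281; Σzᵢ/Kᵢ = 2.007.
Both exceed 1, so a two-phase solution exists.
Let ψ = V/F and solve Σ zᵢ(Kᵢ−1)/(1+ψ(Kᵢ−1)) = 0.
Iterate (Newton) starting at ψ = 0.5:
  ψ = 0.500: g = -0.1421, g' = -0.899 → ψ = 0.342
  ψ = 0.342: g = -0.0095, g' = -0.800 → ψ = 0.330
Converged at ψ = 0.330.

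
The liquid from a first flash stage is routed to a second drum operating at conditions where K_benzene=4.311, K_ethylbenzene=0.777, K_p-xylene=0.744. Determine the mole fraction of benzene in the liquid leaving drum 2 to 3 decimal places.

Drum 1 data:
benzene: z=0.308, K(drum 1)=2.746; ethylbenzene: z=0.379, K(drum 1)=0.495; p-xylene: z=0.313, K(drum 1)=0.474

Drum 1:
Let ψ₁ = V/F and solve Σ zᵢ(Kᵢ−1)/(1+ψ₁(Kᵢ−1)) = 0.
Feasibility: ΣzᵢKᵢ = 1.182, Σzᵢ/Kᵢ = 1.538 — both > 1, two phases present.
Iterate (Newton) starting at ψ₁ = 0.33:
  ψ₁ = 0.330: g = -0.0877, g' = -0.644 → ψ₁ = 0.194
  ψ₁ = 0.194: g = 0.0063, g' = -0.750 → ψ₁ = 0.202
Converged at ψ₁ = 0.202.
Drum-1 compositions:
  benzene: x = 0.228, y = 0.625
  ethylbenzene: x = 0.422, y = 0.209
  p-xylene: x = 0.350, y = 0.166
Drum-2 feed = drum-1 liquid: z₂ = (0.2276, 0.4221, 0.3503).
Drum 2:
Material balance + equilibrium reduce to Σ zᵢ(Kᵢ−1)/(1+ψ₂(Kᵢ−1)) = 0.
g(0) = ΣzᵢKᵢ − 1 = 0.570 and g(1) = 1 − Σzᵢ/Kᵢ = -0.067, so a root lies in (0, 1).
Newton–Raphson from ψ₂ = 0.5:
  ψ₂ = 0.500: g = 0.0750, g' = -0.411 → ψ₂ = 0.683
  ψ₂ = 0.683: g = 0.0114, g' = -0.298 → ψ₂ = 0.721
  ψ₂ = 0.721: g = 0.0003, g' = -0.282 → ψ₂ = 0.722
Converged at ψ₂ = 0.722.
  benzene: x = 0.067, y = 0.289
  ethylbenzene: x = 0.503, y = 0.391
  p-xylene: x = 0.430, y = 0.320

x_benzene (drum 2) = 0.067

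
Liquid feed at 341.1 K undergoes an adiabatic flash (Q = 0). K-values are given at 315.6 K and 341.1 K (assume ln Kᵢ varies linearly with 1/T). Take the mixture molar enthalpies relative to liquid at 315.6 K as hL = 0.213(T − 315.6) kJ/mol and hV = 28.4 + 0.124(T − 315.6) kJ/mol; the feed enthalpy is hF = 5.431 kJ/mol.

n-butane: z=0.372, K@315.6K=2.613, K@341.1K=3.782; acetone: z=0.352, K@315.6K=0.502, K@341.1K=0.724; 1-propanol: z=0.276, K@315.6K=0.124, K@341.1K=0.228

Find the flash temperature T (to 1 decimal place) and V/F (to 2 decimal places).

Adiabatic flash: solve Rachford–Rice at each trial T, then check hF = ψ·hV(T) + (1−ψ)·hL(T).
  T = 315.6 K: K = (2.613, 0.502, 0.124), RR gives ψ = 0.165, H_out = 4.694 kJ/mol
  T = 341.1 K: K = (3.782, 0.724, 0.228), RR gives ψ = 0.472, H_out = 17.778 kJ/mol
  T = 328.4 K: K = (3.169, 0.608, 0.170), RR gives ψ = 0.326, H_out = 11.622 kJ/mol
  T = 322.0 K: K = (2.883, 0.553, 0.146), RR gives ψ = 0.250, H_out = 8.307 kJ/mol
  T = 318.8 K: K = (2.746, 0.527, 0.135), RR gives ψ = 0.209, H_out = 6.547 kJ/mol
  T = 317.2 K: K = (2.679, 0.515, 0.129), RR gives ψ = 0.187, H_out = 5.634 kJ/mol
Linear interpolation between T = 315.6 (H_out = 4.694) and T = 317.2 (H_out = 5.634) on hF = 5.431 gives T ≈ 316.9 K, at which ψ = 0.18.

T = 316.9 K, V/F = 0.18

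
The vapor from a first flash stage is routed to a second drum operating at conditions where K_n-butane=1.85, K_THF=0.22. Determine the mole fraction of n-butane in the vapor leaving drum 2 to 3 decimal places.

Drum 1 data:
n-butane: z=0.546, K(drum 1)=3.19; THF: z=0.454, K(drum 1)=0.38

Drum 1:
Rachford–Rice: g(ψ₁) = Σ zᵢ(Kᵢ−1)/(1+ψ₁(Kᵢ−1)) = 0.
g(0) = ΣzᵢKᵢ − 1 = 0.914 and g(1) = 1 − Σzᵢ/Kᵢ = -0.366, so a root lies in (0, 1).
Binary case is linear: z₁(K₁−1)(1+ψ₁(K₂−1)) + z₂(K₂−1)(1+ψ₁(K₁−1)) = 0
⇒ ψ₁ = [z₁(K₁−1)+z₂(K₂−1)] / [−(K₁−1)(K₂−1)] = 0.9143/1.3578 = 0.673
Drum-1 compositions:
  n-butane: x = 0.221, y = 0.704
  THF: x = 0.779, y = 0.296
Drum-2 feed = drum-1 vapor: z₂ = (0.7038, 0.2962).
Drum 2:
Newton iteration, ψ₂⁰ = 0.5:
  ψ₂ = 0.500: g = 0.0411, g' = -0.735 → ψ₂ = 0.556
  ψ₂ = 0.556: g = -0.0016, g' = -0.796 → ψ₂ = 0.554
Converged at ψ₂ = 0.554.
  n-butane: x = 0.479, y = 0.885
  THF: x = 0.521, y = 0.115

y_n-butane (drum 2) = 0.885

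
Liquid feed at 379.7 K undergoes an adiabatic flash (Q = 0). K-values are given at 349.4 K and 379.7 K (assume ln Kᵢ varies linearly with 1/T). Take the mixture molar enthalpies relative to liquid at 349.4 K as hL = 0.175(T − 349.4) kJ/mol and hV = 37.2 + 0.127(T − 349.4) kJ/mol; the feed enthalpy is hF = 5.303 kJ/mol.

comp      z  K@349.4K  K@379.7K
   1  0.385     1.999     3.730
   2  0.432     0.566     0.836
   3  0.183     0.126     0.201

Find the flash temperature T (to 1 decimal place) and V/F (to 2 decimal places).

T = 351.6 K, V/F = 0.13

Adiabatic flash: solve Rachford–Rice at each trial T, then check hF = ψ·hV(T) + (1−ψ)·hL(T).
  T = 349.4 K: K = (1.999, 0.566, 0.126), RR gives ψ = 0.063, H_out = 2.332 kJ/mol
  T = 379.7 K: K = (3.730, 0.836, 0.201), RR gives ψ = 0.645, H_out = 28.349 kJ/mol
  T = 364.5 K: K = (2.763, 0.693, 0.161), RR gives ψ = 0.421, H_out = 17.988 kJ/mol
  T = 356.9 K: K = (2.356, 0.627, 0.142), RR gives ψ = 0.268, H_out = 11.197 kJ/mol
  T = 353.1 K: K = (2.170, 0.596, 0.134), RR gives ψ = 0.174, H_out = 7.072 kJ/mol
  T = 351.2 K: K = (2.081, 0.580, 0.130), RR gives ψ = 0.119, H_out = 4.745 kJ/mol
  T = 352.1 K: K = (2.122, 0.588, 0.132), RR gives ψ = 0.146, H_out = 5.873 kJ/mol
Linear interpolation between T = 351.2 (H_out = 4.745) and T = 352.1 (H_out = 5.873) on hF = 5.303 gives T ≈ 351.6 K, at which ψ = 0.13.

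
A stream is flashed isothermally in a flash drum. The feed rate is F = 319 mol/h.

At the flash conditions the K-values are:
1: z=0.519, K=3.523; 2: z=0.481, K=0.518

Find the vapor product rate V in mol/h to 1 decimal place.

Material balance + equilibrium reduce to Σ zᵢ(Kᵢ−1)/(1+ψ(Kᵢ−1)) = 0.
Check two-phase: ΣzᵢKᵢ = 2.078 > 1 and Σzᵢ/Kᵢ = 1.076 > 1, so g(0) = 1.078 > 0 and g(1) = -0.076 < 0.
Binary case is linear: z₁(K₁−1)(1+ψ(K₂−1)) + z₂(K₂−1)(1+ψ(K₁−1)) = 0
⇒ ψ = [z₁(K₁−1)+z₂(K₂−1)] / [−(K₁−1)(K₂−1)] = 1.0776/1.2161 = 0.886
Then V = ψ·F = 0.8861·319 = 282.7 mol/h and L = F − V = 36.3 mol/h.

V = 282.7 mol/h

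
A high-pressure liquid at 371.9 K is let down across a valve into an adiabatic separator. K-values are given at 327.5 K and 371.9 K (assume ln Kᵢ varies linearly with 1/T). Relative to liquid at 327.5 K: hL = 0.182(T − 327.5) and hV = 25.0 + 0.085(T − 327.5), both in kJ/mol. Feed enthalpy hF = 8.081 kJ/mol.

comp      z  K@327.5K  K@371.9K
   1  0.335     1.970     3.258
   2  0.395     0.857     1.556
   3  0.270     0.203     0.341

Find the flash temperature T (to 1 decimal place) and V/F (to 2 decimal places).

T = 334.2 K, V/F = 0.28

Adiabatic flash: solve Rachford–Rice at each trial T, then check hF = ψ·hV(T) + (1−ψ)·hL(T).
  T = 327.5 K: K = (1.970, 0.857, 0.203), RR gives ψ = 0.111, H_out = 2.769 kJ/mol
  T = 371.9 K: K = (3.258, 1.556, 0.341), RR gives ψ = 0.854, H_out = 25.759 kJ/mol
  T = 349.7 K: K = (2.574, 1.177, 0.267), RR gives ψ = 0.573, H_out = 17.126 kJ/mol
  T = 338.6 K: K = (2.262, 1.010, 0.234), RR gives ψ = 0.376, H_out = 11.015 kJ/mol
  T = 333.1 K: K = (2.115, 0.932, 0.218), RR gives ψ = 0.255, H_out = 7.250 kJ/mol
  T = 335.9 K: K = (2.189, 0.971, 0.226), RR gives ψ = 0.319, H_out = 9.238 kJ/mol
  T = 334.5 K: K = (2.152, 0.951, 0.222), RR gives ψ = 0.287, H_out = 8.264 kJ/mol
Linear interpolation between T = 333.1 (H_out = 7.250) and T = 334.5 (H_out = 8.264) on hF = 8.081 gives T ≈ 334.2 K, at which ψ = 0.28.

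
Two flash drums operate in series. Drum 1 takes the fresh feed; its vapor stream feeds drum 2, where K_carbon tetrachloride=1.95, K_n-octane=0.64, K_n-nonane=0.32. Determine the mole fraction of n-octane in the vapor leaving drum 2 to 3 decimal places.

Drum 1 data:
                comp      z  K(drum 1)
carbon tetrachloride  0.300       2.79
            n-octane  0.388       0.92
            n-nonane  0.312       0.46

Drum 1:
Let ψ₁ = V/F and solve Σ zᵢ(Kᵢ−1)/(1+ψ₁(Kᵢ−1)) = 0.
Feasibility: ΣzᵢKᵢ = 1.337, Σzᵢ/Kᵢ = 1.208 — both > 1, two phases present.
Newton–Raphson from ψ₁ = 0.5:
  ψ₁ = 0.500: g = 0.0202, g' = -0.441 → ψ₁ = 0.546
Converged at ψ₁ = 0.546.
Drum-1 compositions:
  carbon tetrachloride: x = 0.152, y = 0.423
  n-octane: x = 0.406, y = 0.373
  n-nonane: x = 0.443, y = 0.204
Drum-2 feed = drum-1 vapor: z₂ = (0.4231, 0.3733, 0.2036).
Drum 2:
Let ψ₂ = V/F and solve Σ zᵢ(Kᵢ−1)/(1+ψ₂(Kᵢ−1)) = 0.
Feasibility: ΣzᵢKᵢ = 1.129, Σzᵢ/Kᵢ = 1.436 — both > 1, two phases present.
Iterate (Newton) starting at ψ₂ = 0.5:
  ψ₂ = 0.500: g = -0.1011, g' = -0.464 → ψ₂ = 0.282
  ψ₂ = 0.282: g = -0.0038, g' = -0.442 → ψ₂ = 0.273
Converged at ψ₂ = 0.273.
  carbon tetrachloride: x = 0.336, y = 0.655
  n-octane: x = 0.414, y = 0.265
  n-nonane: x = 0.250, y = 0.080

y_n-octane (drum 2) = 0.265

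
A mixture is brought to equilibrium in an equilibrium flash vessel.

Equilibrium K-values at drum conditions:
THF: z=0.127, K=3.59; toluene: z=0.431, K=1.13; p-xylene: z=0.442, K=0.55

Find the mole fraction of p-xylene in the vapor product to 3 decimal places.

y_p-xylene = 0.285

Let ψ = V/F and solve Σ zᵢ(Kᵢ−1)/(1+ψ(Kᵢ−1)) = 0.
g(0) = ΣzᵢKᵢ − 1 = 0.186 and g(1) = 1 − Σzᵢ/Kᵢ = -0.220, so a root lies in (0, 1).
Iterate (Newton) starting at ψ = 0.5:
  ψ = 0.500: g = -0.0607, g' = -0.317 → ψ = 0.309
  ψ = 0.309: g = 0.0057, g' = -0.391 → ψ = 0.323
Converged at ψ = 0.323.
Compositions from xᵢ = zᵢ/(1+ψ(Kᵢ−1)), yᵢ = Kᵢxᵢ:
  THF: x = 0.069, y = 0.248
  toluene: x = 0.414, y = 0.467
  p-xylene: x = 0.517, y = 0.285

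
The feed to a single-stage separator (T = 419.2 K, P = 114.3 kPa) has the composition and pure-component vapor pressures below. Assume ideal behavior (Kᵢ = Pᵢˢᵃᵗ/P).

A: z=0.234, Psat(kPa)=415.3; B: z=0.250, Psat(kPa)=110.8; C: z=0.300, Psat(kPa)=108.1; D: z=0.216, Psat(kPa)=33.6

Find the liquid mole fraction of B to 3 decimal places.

Raoult's law: Kᵢ = Pᵢˢᵃᵗ/P = Pᵢˢᵃᵗ/114.3.
  K_A = 415.3/114.3 = 3.63342, K_B = 110.8/114.3 = 0.96938, K_C = 108.1/114.3 = 0.94576, K_D = 33.6/114.3 = 0.29396
Rachford–Rice: g(V/F) = Σ zᵢ(Kᵢ−1)/(1+V/F(Kᵢ−1)) = 0.
Check two-phase: ΣzᵢKᵢ = 1.440 > 1 and Σzᵢ/Kᵢ = 1.374 > 1, so g(0) = 0.440 > 0 and g(1) = -0.374 < 0.
Newton iteration, V/F⁰ = 0.5:
  V/F = 0.500: g = 0.0058, g' = -0.561 → V/F = 0.510
Converged at V/F = 0.510.
Compositions from xᵢ = zᵢ/(1+V/F(Kᵢ−1)), yᵢ = Kᵢxᵢ:
  A: x = 0.100, y = 0.363
  B: x = 0.254, y = 0.246
  C: x = 0.309, y = 0.292
  D: x = 0.338, y = 0.099

x_B = 0.254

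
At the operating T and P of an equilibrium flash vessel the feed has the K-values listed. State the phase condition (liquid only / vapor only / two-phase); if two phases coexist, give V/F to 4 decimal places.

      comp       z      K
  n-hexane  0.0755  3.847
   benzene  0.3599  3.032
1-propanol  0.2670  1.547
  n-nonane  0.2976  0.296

ΣzᵢKᵢ = 1.8828; Σzᵢ/Kᵢ = 1.3163.
Both exceed 1, so a two-phase solution exists.
Newton–Raphson from ψ = 0.44:
  ψ = 0.4400: g = 0.29571, g' = -0.8963 → ψ = 0.7699
  ψ = 0.7699: g = -0.00219, g' = -1.0288 → ψ = 0.7678
Converged at ψ = 0.7678.

two-phase, V/F = 0.7678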